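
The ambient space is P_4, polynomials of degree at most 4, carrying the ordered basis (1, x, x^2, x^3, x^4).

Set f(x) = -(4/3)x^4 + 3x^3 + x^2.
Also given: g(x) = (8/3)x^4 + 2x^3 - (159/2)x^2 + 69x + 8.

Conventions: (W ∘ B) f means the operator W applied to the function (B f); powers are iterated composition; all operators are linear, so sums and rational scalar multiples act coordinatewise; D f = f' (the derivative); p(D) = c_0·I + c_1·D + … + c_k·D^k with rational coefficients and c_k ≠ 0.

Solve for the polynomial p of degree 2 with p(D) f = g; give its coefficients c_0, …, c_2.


D^0 f = -(4/3)x^4 + 3x^3 + x^2
D^1 f = -(16/3)x^3 + 9x^2 + 2x
D^2 f = -16x^2 + 18x + 2
matching coefficients of g against c_0 f + c_1 Df + … from the top degree down determines the c_i
solution: c_0 = -2, c_1 = -3/2, c_2 = 4

c_0 = -2, c_1 = -3/2, c_2 = 4


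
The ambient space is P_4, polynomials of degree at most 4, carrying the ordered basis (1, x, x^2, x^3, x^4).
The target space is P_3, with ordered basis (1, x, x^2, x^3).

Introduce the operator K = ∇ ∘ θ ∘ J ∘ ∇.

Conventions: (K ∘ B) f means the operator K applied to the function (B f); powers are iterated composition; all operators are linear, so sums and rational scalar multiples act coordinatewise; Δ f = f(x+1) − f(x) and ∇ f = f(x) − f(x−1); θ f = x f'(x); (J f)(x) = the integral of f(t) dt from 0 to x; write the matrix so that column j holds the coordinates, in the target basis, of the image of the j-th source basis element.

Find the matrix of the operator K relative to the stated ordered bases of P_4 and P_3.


the matrix is [[0, 1, -3, 7, -15]; [0, 0, 4, -15, 42]; [0, 0, 0, 9, -42]; [0, 0, 0, 0, 16]] (rows listed top to bottom)

image of 1: 0
image of x: 1
image of x^2: 4x - 3
image of x^3: 9x^2 - 15x + 7
image of x^4: 16x^3 - 42x^2 + 42x - 15
each image's coordinates form column j of the matrix


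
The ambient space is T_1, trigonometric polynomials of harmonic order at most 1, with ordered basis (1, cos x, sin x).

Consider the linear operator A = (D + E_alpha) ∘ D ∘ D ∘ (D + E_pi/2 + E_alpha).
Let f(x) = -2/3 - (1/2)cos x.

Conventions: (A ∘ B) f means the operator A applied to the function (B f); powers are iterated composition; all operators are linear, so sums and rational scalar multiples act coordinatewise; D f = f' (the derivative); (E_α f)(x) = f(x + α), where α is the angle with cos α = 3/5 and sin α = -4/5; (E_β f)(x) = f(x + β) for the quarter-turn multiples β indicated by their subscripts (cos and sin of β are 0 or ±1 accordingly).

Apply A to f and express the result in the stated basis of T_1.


D f = (1/2)sin x
E_pi/2 f = -2/3 + (1/2)sin x
E_alpha f = -2/3 - (3/10)cos x - (2/5)sin x
(D + E_pi/2 + E_alpha) f = -4/3 - (3/10)cos x + (3/5)sin x
D (D + E_pi/2 + E_alpha) f = (3/5)cos x + (3/10)sin x
D D (D + E_pi/2 + E_alpha) f = (3/10)cos x - (3/5)sin x
D (D ∘ D ∘ (D + E_pi/2 + E_alpha)) f = -(3/5)cos x - (3/10)sin x
E_alpha (D ∘ D ∘ (D + E_pi/2 + E_alpha)) f = (33/50)cos x - (3/25)sin x
(D + E_alpha) (D ∘ D ∘ (D + E_pi/2 + E_alpha)) f = (3/50)cos x - (21/50)sin x

the result is g(x) = (3/50)cos x - (21/50)sin x


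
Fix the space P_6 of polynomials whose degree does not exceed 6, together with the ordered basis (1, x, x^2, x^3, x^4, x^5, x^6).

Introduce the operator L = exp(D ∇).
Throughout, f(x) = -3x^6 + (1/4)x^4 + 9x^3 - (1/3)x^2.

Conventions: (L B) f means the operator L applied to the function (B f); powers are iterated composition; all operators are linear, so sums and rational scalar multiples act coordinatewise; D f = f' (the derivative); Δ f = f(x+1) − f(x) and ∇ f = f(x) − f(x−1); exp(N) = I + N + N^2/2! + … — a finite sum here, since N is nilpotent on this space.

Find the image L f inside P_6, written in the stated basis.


the result is g(x) = -3x^6 - (359/4)x^4 + 189x^3 - (2152/3)x^2 + 1221x - 3095/3

order-1 term: -90x^4 + 180x^3 - 177x^2 + 141x - 134/3
order-2 term: -540x^2 + 1080x - 627
order-3 term: -360
the series for exp(D ∇) f terminates at order 3
exp(D ∇) f = -3x^6 - (359/4)x^4 + 189x^3 - (2152/3)x^2 + 1221x - 3095/3


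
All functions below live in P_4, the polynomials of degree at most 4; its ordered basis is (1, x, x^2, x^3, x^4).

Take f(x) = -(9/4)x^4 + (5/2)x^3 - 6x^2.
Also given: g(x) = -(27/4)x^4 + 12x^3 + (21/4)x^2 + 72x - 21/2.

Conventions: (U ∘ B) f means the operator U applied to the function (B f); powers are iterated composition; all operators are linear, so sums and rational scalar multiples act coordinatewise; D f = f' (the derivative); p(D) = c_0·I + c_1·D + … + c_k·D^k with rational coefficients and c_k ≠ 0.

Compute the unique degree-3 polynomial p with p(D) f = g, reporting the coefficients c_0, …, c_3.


D^0 f = -(9/4)x^4 + (5/2)x^3 - 6x^2
D^1 f = -9x^3 + (15/2)x^2 - 12x
D^2 f = -27x^2 + 15x - 12
D^3 f = -54x + 15
matching coefficients of g against c_0 f + c_1 Df + … from the top degree down determines the c_i
solution: c_0 = 3, c_1 = -1/2, c_2 = -1, c_3 = -3/2

c_0 = 3, c_1 = -1/2, c_2 = -1, c_3 = -3/2


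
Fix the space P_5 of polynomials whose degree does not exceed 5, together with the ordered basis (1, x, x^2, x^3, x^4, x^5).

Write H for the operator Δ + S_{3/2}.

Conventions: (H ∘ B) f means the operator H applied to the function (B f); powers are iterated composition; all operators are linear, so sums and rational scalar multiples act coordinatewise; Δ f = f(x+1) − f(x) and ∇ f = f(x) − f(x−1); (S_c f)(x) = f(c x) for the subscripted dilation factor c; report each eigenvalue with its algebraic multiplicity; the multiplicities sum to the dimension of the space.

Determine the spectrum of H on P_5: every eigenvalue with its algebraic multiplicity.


λ = 1 (multiplicity 1), λ = 3/2 (multiplicity 1), λ = 9/4 (multiplicity 1), λ = 27/8 (multiplicity 1), λ = 81/16 (multiplicity 1), λ = 243/32 (multiplicity 1)

image of 1: 1
image of x: (3/2)x + 1
image of x^2: (9/4)x^2 + 2x + 1
image of x^3: (27/8)x^3 + 3x^2 + 3x + 1
image of x^4: (81/16)x^4 + 4x^3 + 6x^2 + 4x + 1
image of x^5: (243/32)x^5 + 5x^4 + 10x^3 + 10x^2 + 5x + 1
the matrix is upper triangular; its diagonal is (1, 3/2, 9/4, 27/8, 81/16, 243/32)
for a triangular matrix the eigenvalues are the diagonal entries, with algebraic multiplicity their repetition count


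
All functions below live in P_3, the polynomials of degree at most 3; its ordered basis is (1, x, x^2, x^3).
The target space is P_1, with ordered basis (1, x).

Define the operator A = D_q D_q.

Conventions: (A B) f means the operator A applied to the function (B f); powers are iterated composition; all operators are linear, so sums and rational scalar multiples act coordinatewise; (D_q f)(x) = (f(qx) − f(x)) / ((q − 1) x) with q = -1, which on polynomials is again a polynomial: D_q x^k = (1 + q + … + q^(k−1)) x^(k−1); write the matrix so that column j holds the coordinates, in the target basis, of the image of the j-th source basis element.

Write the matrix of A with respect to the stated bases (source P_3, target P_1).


the matrix is [[0, 0, 0, 0]; [0, 0, 0, 0]] (rows listed top to bottom)

image of 1: 0
image of x: 0
image of x^2: 0
image of x^3: 0
each image's coordinates form column j of the matrix


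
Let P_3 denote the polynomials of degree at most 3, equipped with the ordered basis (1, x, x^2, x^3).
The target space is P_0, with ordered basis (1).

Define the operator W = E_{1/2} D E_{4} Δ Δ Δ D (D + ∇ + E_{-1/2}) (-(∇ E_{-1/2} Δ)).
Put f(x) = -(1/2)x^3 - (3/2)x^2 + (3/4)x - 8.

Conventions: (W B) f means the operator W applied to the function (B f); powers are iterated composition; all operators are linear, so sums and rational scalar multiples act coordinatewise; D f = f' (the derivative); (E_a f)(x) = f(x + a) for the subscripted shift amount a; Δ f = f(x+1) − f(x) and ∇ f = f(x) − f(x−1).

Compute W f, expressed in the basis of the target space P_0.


Δ f = -(3/2)x^2 - (9/2)x - 5/4
E_{-1/2} Δ f = -(3/2)x^2 - 3x + 5/8
∇ E_{-1/2} Δ f = -3x - 3/2
(-(∇ E_{-1/2} Δ)) f = 3x + 3/2
D (-(∇ E_{-1/2} Δ)) f = 3
∇ (-(∇ E_{-1/2} Δ)) f = 3
E_{-1/2} (-(∇ E_{-1/2} Δ)) f = 3x
(D + ∇ + E_{-1/2}) (-(∇ E_{-1/2} Δ)) f = 3x + 6
D (D + ∇ + E_{-1/2}) (-(∇ E_{-1/2} Δ)) f = 3
Δ D (D + ∇ + E_{-1/2}) (-(∇ E_{-1/2} Δ)) f = 0
Δ Δ D (D + ∇ + E_{-1/2}) (-(∇ E_{-1/2} Δ)) f = 0
Δ (Δ Δ D) (D + ∇ + E_{-1/2}) (-(∇ E_{-1/2} Δ)) f = 0
E_{4} Δ (Δ Δ D) (D + ∇ + E_{-1/2}) (-(∇ E_{-1/2} Δ)) f = 0
D E_{4} Δ (Δ Δ D) (D + ∇ + E_{-1/2}) (-(∇ E_{-1/2} Δ)) f = 0
E_{1/2} D E_{4} Δ (Δ Δ D) (D + ∇ + E_{-1/2}) (-(∇ E_{-1/2} Δ)) f = 0

the result is g(x) = 0


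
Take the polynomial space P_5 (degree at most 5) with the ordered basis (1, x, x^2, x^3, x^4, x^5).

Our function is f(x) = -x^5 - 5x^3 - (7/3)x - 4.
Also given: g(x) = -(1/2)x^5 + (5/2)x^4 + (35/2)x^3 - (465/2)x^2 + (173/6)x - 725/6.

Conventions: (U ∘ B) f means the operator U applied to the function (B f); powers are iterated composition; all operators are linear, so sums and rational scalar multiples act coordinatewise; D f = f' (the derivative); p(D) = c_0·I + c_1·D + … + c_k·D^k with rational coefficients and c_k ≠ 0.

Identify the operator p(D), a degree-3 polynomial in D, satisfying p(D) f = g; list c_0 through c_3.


D^0 f = -x^5 - 5x^3 - (7/3)x - 4
D^1 f = -5x^4 - 15x^2 - 7/3
D^2 f = -20x^3 - 30x
D^3 f = -60x^2 - 30
matching coefficients of g against c_0 f + c_1 Df + … from the top degree down determines the c_i
solution: c_0 = 1/2, c_1 = -1/2, c_2 = -1, c_3 = 4

p(D) = (1/2)·I − (1/2)·D − D^2 + 4·D^3, i.e. c_0 = 1/2, c_1 = -1/2, c_2 = -1, c_3 = 4


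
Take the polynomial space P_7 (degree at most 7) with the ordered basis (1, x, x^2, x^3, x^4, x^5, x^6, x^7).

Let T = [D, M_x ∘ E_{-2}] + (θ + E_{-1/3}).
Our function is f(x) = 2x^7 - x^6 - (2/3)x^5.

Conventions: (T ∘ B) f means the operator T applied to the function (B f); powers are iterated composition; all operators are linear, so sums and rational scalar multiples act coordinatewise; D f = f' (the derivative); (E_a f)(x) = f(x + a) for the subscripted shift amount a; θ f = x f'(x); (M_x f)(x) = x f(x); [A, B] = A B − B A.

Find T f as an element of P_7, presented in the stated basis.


E_{-2} f = 2x^7 - 29x^6 + (538/3)x^5 - (1840/3)x^4 + (3760/3)x^3 - (4592/3)x^2 + (3104/3)x - 896/3
M_x E_{-2} f = 2x^8 - 29x^7 + (538/3)x^6 - (1840/3)x^5 + (3760/3)x^4 - (4592/3)x^3 + (3104/3)x^2 - (896/3)x
D (M_x ∘ E_{-2}) f = 16x^7 - 203x^6 + 1076x^5 - (9200/3)x^4 + (15040/3)x^3 - 4592x^2 + (6208/3)x - 896/3
D f = 14x^6 - 6x^5 - (10/3)x^4
E_{-2} D f = 14x^6 - 174x^5 + (2690/3)x^4 - (7360/3)x^3 + 3760x^2 - (9184/3)x + 3104/3
M_x E_{-2} D f = 14x^7 - 174x^6 + (2690/3)x^5 - (7360/3)x^4 + 3760x^3 - (9184/3)x^2 + (3104/3)x
[D, M_x ∘ E_{-2}] f = 2x^7 - 29x^6 + (538/3)x^5 - (1840/3)x^4 + (3760/3)x^3 - (4592/3)x^2 + (3104/3)x - 896/3
θ f = 14x^7 - 6x^6 - (10/3)x^5
E_{-1/3} f = 2x^7 - (17/3)x^6 + 6x^5 - (85/27)x^4 + (70/81)x^3 - (1/9)x^2 + (2/729)x + 1/2187
(θ + E_{-1/3}) f = 16x^7 - (35/3)x^6 + (8/3)x^5 - (85/27)x^4 + (70/81)x^3 - (1/9)x^2 + (2/729)x + 1/2187
([D, M_x ∘ E_{-2}] + (θ + E_{-1/3})) f = 18x^7 - (122/3)x^6 + 182x^5 - (16645/27)x^4 + (101590/81)x^3 - (13777/9)x^2 + (754274/729)x - 653183/2187

the image equals g(x) = 18x^7 - (122/3)x^6 + 182x^5 - (16645/27)x^4 + (101590/81)x^3 - (13777/9)x^2 + (754274/729)x - 653183/2187


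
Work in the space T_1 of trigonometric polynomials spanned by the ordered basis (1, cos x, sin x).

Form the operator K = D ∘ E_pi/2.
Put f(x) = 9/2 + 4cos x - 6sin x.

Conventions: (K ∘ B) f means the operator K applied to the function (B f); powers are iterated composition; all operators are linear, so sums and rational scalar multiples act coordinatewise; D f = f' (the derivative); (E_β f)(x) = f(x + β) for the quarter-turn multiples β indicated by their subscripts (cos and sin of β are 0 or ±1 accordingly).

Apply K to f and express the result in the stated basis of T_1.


the image equals g(x) = -4cos x + 6sin x

E_pi/2 f = 9/2 - 6cos x - 4sin x
D E_pi/2 f = -4cos x + 6sin x


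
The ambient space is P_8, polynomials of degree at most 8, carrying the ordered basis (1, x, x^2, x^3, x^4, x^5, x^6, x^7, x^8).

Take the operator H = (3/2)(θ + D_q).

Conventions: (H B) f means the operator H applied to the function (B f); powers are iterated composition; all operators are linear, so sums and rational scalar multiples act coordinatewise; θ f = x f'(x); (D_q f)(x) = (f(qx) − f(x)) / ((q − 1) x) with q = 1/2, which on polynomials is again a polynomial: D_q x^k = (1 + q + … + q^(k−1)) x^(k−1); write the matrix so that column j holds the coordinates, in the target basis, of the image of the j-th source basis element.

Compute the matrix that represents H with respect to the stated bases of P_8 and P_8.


the matrix is [[0, 3/2, 0, 0, 0, 0, 0, 0, 0]; [0, 3/2, 9/4, 0, 0, 0, 0, 0, 0]; [0, 0, 3, 21/8, 0, 0, 0, 0, 0]; [0, 0, 0, 9/2, 45/16, 0, 0, 0, 0]; [0, 0, 0, 0, 6, 93/32, 0, 0, 0]; [0, 0, 0, 0, 0, 15/2, 189/64, 0, 0]; [0, 0, 0, 0, 0, 0, 9, 381/128, 0]; [0, 0, 0, 0, 0, 0, 0, 21/2, 765/256]; [0, 0, 0, 0, 0, 0, 0, 0, 12]] (rows listed top to bottom)

image of 1: 0
image of x: (3/2)x + 3/2
image of x^2: 3x^2 + (9/4)x
image of x^3: (9/2)x^3 + (21/8)x^2
image of x^4: 6x^4 + (45/16)x^3
image of x^5: (15/2)x^5 + (93/32)x^4
image of x^6: 9x^6 + (189/64)x^5
image of x^7: (21/2)x^7 + (381/128)x^6
image of x^8: 12x^8 + (765/256)x^7
each image's coordinates form column j of the matrix


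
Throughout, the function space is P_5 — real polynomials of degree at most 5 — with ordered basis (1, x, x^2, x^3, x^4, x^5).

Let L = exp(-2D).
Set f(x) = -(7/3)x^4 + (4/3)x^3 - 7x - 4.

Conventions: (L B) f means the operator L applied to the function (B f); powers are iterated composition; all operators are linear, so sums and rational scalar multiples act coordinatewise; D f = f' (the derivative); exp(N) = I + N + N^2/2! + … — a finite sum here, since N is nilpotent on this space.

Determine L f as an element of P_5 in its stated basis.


the image equals g(x) = -(7/3)x^4 + 20x^3 - 64x^2 + (251/3)x - 38

order-1 term: (56/3)x^3 - 8x^2 + 14
order-2 term: -56x^2 + 16x
order-3 term: (224/3)x - 32/3
order-4 term: -112/3
the series for exp(-2D) f terminates at order 4
exp(-2D) f = -(7/3)x^4 + 20x^3 - 64x^2 + (251/3)x - 38


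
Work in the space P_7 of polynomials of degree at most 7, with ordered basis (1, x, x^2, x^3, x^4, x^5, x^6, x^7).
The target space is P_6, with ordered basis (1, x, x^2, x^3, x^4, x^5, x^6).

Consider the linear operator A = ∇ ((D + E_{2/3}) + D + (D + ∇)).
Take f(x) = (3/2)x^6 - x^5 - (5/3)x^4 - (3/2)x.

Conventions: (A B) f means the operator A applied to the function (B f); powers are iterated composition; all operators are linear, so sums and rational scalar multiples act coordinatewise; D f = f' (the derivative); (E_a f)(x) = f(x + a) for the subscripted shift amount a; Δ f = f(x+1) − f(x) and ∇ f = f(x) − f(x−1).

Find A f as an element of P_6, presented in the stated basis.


D f = 9x^5 - 5x^4 - (20/3)x^3 - 3/2
E_{2/3} f = (3/2)x^6 + 5x^5 + 5x^4 - (80/27)x^2 - (59/18)x - 323/243
(D + E_{2/3}) f = (3/2)x^6 + 14x^5 - (20/3)x^3 - (80/27)x^2 - (59/18)x - 1375/486
D f = 9x^5 - 5x^4 - (20/3)x^3 - 3/2
D f = 9x^5 - 5x^4 - (20/3)x^3 - 3/2
∇ f = 9x^5 - (55/2)x^4 + (100/3)x^3 - (45/2)x^2 + (22/3)x - 7/3
(D + ∇) f = 18x^5 - (65/2)x^4 + (80/3)x^3 - (45/2)x^2 + (22/3)x - 23/6
((D + E_{2/3}) + D + (D + ∇)) f = (3/2)x^6 + 41x^5 - (75/2)x^4 + (40/3)x^3 - (1375/54)x^2 + (73/18)x - 3967/486
∇ ((D + E_{2/3}) + D + (D + ∇)) f = 9x^5 + (365/2)x^4 - 530x^3 + (1305/2)x^2 - (11797/27)x + 3236/27

g(x) = 9x^5 + (365/2)x^4 - 530x^3 + (1305/2)x^2 - (11797/27)x + 3236/27


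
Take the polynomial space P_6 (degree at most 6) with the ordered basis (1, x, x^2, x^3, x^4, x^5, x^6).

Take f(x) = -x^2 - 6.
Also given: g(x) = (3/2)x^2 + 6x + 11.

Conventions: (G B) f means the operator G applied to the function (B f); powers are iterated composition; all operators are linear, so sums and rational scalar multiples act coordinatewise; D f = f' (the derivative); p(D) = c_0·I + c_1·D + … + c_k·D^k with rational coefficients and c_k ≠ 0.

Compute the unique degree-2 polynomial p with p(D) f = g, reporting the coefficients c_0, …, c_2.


c_0 = -3/2, c_1 = -3, c_2 = -1

D^0 f = -x^2 - 6
D^1 f = -2x
D^2 f = -2
matching coefficients of g against c_0 f + c_1 Df + … from the top degree down determines the c_i
solution: c_0 = -3/2, c_1 = -3, c_2 = -1


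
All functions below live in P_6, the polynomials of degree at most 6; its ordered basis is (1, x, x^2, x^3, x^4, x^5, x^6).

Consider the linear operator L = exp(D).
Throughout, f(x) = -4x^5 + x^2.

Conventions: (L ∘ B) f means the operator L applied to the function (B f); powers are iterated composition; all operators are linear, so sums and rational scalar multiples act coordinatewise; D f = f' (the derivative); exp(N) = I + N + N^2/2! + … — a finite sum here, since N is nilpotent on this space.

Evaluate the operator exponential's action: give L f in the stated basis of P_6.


order-1 term: -20x^4 + 2x
order-2 term: -40x^3 + 1
order-3 term: -40x^2
order-4 term: -20x
order-5 term: -4
the series for exp(D) f terminates at order 5
exp(D) f = -4x^5 - 20x^4 - 40x^3 - 39x^2 - 18x - 3

the image equals g(x) = -4x^5 - 20x^4 - 40x^3 - 39x^2 - 18x - 3


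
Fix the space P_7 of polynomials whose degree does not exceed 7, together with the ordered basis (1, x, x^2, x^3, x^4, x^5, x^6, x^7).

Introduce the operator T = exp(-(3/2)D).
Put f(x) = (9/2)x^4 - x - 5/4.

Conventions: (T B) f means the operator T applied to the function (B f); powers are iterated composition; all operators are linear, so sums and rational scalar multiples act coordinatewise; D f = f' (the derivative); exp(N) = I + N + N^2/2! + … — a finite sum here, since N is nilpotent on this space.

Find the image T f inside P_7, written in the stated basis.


g(x) = (9/2)x^4 - 27x^3 + (243/4)x^2 - (247/4)x + 737/32

order-1 term: -27x^3 + 3/2
order-2 term: (243/4)x^2
order-3 term: -(243/4)x
order-4 term: 729/32
the series for exp(-(3/2)D) f terminates at order 4
exp(-(3/2)D) f = (9/2)x^4 - 27x^3 + (243/4)x^2 - (247/4)x + 737/32


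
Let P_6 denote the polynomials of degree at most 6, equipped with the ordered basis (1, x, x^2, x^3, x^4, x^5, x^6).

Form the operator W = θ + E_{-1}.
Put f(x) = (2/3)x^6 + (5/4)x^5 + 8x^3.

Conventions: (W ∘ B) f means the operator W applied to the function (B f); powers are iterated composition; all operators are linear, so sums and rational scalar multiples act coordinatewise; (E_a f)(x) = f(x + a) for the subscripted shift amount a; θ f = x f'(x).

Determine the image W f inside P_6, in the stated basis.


g(x) = (14/3)x^6 + (7/2)x^5 + (15/4)x^4 + (187/6)x^3 - (53/2)x^2 + (105/4)x - 103/12

θ f = 4x^6 + (25/4)x^5 + 24x^3
E_{-1} f = (2/3)x^6 - (11/4)x^5 + (15/4)x^4 + (43/6)x^3 - (53/2)x^2 + (105/4)x - 103/12
(θ + E_{-1}) f = (14/3)x^6 + (7/2)x^5 + (15/4)x^4 + (187/6)x^3 - (53/2)x^2 + (105/4)x - 103/12


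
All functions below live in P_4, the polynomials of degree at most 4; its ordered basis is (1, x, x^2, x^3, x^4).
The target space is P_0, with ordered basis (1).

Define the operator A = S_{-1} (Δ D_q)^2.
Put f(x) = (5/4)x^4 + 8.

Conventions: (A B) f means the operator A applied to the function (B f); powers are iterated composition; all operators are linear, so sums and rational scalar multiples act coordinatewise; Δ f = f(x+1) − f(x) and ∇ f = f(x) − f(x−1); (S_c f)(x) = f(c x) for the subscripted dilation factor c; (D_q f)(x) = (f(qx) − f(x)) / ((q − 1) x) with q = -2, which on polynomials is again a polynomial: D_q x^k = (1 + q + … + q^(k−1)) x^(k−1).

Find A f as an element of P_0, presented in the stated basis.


D_q f = -(25/4)x^3
Δ D_q f = -(75/4)x^2 - (75/4)x - 25/4
D_q (Δ D_q) f = (75/4)x - 75/4
Δ D_q (Δ D_q) f = 75/4
S_{-1} (Δ D_q)^2 f = 75/4

the result is g(x) = 75/4


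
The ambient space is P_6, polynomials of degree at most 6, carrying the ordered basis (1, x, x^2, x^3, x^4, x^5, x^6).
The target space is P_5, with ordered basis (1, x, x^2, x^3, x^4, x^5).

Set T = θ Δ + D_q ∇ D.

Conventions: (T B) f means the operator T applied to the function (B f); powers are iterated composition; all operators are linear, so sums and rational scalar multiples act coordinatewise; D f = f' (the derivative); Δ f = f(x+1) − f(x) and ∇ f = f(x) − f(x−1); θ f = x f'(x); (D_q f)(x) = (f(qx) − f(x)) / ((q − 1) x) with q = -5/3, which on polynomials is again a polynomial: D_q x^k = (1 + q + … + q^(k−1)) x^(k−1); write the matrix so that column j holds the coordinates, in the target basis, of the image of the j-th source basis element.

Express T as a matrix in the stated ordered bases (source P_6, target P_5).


the matrix is [[0, 0, 0, 6, -12, 20, -30]; [0, 0, 2, 3, -4, 25, -34]; [0, 0, 0, 6, 12, 560/9, -290/3]; [0, 0, 0, 0, 12, 30, -140/9]; [0, 0, 0, 0, 0, 20, 60]; [0, 0, 0, 0, 0, 0, 30]] (rows listed top to bottom)

image of 1: 0
image of x: 0
image of x^2: 2x
image of x^3: 6x^2 + 3x + 6
image of x^4: 12x^3 + 12x^2 - 4x - 12
image of x^5: 20x^4 + 30x^3 + (560/9)x^2 + 25x + 20
image of x^6: 30x^5 + 60x^4 - (140/9)x^3 - (290/3)x^2 - 34x - 30
each image's coordinates form column j of the matrix


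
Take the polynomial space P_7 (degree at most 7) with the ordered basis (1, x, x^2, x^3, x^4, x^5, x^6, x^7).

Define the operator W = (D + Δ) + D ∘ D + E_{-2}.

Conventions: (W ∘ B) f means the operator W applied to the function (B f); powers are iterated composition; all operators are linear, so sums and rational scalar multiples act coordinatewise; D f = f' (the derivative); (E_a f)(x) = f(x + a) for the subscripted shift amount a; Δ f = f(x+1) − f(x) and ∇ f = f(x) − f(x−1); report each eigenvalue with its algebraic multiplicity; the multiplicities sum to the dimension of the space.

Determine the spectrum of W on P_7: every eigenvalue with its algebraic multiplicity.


λ = 1 (multiplicity 8)

image of 1: 1
image of x: x
image of x^2: x^2 + 7
image of x^3: x^3 + 21x - 7
image of x^4: x^4 + 42x^2 - 28x + 17
image of x^5: x^5 + 70x^3 - 70x^2 + 85x - 31
image of x^6: x^6 + 105x^4 - 140x^3 + 255x^2 - 186x + 65
image of x^7: x^7 + 147x^5 - 245x^4 + 595x^3 - 651x^2 + 455x - 127
the matrix is upper triangular; its diagonal is (1, 1, 1, 1, 1, 1, 1, 1)
for a triangular matrix the eigenvalues are the diagonal entries, with algebraic multiplicity their repetition count


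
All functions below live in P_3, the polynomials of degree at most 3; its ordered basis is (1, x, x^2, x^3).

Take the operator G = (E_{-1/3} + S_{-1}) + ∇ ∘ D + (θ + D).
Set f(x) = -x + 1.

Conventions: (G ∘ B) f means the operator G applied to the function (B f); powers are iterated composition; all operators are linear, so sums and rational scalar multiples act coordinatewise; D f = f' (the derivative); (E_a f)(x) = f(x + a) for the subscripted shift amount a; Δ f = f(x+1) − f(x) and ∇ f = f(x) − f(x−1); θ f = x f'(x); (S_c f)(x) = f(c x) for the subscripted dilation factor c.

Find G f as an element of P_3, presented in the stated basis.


the image equals g(x) = -x + 4/3

E_{-1/3} f = -x + 4/3
S_{-1} f = x + 1
(E_{-1/3} + S_{-1}) f = 7/3
D f = -1
∇ D f = 0
θ f = -x
D f = -1
(θ + D) f = -x - 1
((E_{-1/3} + S_{-1}) + ∇ ∘ D + (θ + D)) f = -x + 4/3


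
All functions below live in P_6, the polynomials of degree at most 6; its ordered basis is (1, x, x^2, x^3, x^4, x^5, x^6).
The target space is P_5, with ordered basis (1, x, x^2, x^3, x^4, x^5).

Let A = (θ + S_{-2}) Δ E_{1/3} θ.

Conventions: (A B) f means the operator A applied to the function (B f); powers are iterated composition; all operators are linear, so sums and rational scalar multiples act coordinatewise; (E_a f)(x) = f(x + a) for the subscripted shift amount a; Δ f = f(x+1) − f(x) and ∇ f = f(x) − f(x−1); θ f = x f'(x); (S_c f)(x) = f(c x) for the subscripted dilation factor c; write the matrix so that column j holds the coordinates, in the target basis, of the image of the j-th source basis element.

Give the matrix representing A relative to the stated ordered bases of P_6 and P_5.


the matrix is [[0, 1, 10/3, 7, 340/27, 1705/81, 910/27]; [0, 0, -4, -15, -112/3, -2125/27, -1364/9]; [0, 0, 0, 54, 240, 700, 1700]; [0, 0, 0, 0, -80, -1250/3, -1400]; [0, 0, 0, 0, 0, 500, 3000]; [0, 0, 0, 0, 0, 0, -972]] (rows listed top to bottom)

image of 1: 0
image of x: 1
image of x^2: -4x + 10/3
image of x^3: 54x^2 - 15x + 7
image of x^4: -80x^3 + 240x^2 - (112/3)x + 340/27
image of x^5: 500x^4 - (1250/3)x^3 + 700x^2 - (2125/27)x + 1705/81
image of x^6: -972x^5 + 3000x^4 - 1400x^3 + 1700x^2 - (1364/9)x + 910/27
each image's coordinates form column j of the matrix


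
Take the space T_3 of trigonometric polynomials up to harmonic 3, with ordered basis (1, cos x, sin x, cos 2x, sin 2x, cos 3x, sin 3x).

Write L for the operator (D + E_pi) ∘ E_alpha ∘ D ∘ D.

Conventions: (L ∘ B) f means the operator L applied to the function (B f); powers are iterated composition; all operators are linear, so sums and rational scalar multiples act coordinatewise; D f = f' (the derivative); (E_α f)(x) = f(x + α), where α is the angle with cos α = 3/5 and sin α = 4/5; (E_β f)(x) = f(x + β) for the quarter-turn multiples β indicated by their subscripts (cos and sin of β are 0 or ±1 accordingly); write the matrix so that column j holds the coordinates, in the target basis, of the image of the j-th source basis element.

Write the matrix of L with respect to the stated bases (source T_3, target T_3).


the matrix is [[0, 0, 0, 0, 0, 0, 0]; [0, 7/5, 1/5, 0, 0, 0, 0]; [0, -1/5, 7/5, 0, 0, 0, 0]; [0, 0, 0, 44/5, -8/5, 0, 0]; [0, 0, 0, 8/5, 44/5, 0, 0]; [0, 0, 0, 0, 0, 27/25, 711/25]; [0, 0, 0, 0, 0, -711/25, 27/25]] (rows listed top to bottom)

image of 1: 0
image of cos x: (7/5)cos x - (1/5)sin x
image of sin x: (1/5)cos x + (7/5)sin x
image of cos 2x: (44/5)cos 2x + (8/5)sin 2x
image of sin 2x: -(8/5)cos 2x + (44/5)sin 2x
image of cos 3x: (27/25)cos 3x - (711/25)sin 3x
image of sin 3x: (711/25)cos 3x + (27/25)sin 3x
each image's coordinates form column j of the matrix


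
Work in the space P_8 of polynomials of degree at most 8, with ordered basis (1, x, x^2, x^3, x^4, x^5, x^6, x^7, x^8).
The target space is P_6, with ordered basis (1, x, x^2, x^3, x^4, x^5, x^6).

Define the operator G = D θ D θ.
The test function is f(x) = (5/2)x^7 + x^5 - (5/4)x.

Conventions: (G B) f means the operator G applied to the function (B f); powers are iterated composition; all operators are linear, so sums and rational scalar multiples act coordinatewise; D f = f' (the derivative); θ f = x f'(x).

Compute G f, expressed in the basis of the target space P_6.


θ f = (35/2)x^7 + 5x^5 - (5/4)x
D θ f = (245/2)x^6 + 25x^4 - 5/4
θ D θ f = 735x^6 + 100x^4
D (θ D) θ f = 4410x^5 + 400x^3

the image equals g(x) = 4410x^5 + 400x^3


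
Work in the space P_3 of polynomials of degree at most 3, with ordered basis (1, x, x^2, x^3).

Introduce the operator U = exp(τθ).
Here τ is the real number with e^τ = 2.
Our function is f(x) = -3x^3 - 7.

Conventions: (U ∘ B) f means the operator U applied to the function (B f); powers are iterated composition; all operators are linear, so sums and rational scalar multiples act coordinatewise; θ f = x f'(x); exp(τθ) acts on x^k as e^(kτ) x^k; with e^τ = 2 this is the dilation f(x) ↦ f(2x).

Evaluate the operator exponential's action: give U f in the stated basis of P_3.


g(x) = -24x^3 - 7

exp(τθ) x^k = e^(kτ) x^k; with e^τ = 2 this sends x^k to 2^k x^k
x^3 ↦ 8 x^3
applying this coordinatewise to f: exp(τθ) f = -24x^3 - 7


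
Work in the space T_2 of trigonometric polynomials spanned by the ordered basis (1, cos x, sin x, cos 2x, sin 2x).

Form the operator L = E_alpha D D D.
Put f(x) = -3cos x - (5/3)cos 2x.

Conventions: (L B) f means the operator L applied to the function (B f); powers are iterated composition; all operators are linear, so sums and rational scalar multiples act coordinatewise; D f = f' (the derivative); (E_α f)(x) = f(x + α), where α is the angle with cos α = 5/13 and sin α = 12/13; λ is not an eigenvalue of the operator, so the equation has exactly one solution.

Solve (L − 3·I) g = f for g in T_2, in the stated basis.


write g with unknown coordinates in the stated basis and equate coefficients in (L − 3·I) g = f
solving from the highest basis element down gives g = (81/58)cos x + (15/58)sin x - (755/6577)cos 2x - (4760/19731)sin 2x
check: L g = (69/58)cos x + (45/58)sin x - (39680/19731)cos 2x - (4760/6577)sin 2x
so L g − 3·g = -3cos x - (5/3)cos 2x = f ✓

g(x) = (81/58)cos x + (15/58)sin x - (755/6577)cos 2x - (4760/19731)sin 2x


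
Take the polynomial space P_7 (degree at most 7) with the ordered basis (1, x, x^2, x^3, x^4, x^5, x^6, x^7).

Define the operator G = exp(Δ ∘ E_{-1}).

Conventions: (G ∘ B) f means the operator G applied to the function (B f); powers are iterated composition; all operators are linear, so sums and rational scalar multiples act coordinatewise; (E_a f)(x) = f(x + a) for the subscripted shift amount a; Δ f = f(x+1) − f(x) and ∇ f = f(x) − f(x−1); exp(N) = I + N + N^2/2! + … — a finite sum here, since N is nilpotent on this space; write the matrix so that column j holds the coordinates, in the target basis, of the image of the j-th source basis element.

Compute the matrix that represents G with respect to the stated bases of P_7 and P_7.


the matrix is [[1, 1, 0, -1, 1, 2, -9, 9]; [0, 1, 2, 0, -4, 5, 12, -63]; [0, 0, 1, 3, 0, -10, 15, 42]; [0, 0, 0, 1, 4, 0, -20, 35]; [0, 0, 0, 0, 1, 5, 0, -35]; [0, 0, 0, 0, 0, 1, 6, 0]; [0, 0, 0, 0, 0, 0, 1, 7]; [0, 0, 0, 0, 0, 0, 0, 1]] (rows listed top to bottom)

image of 1: 1
image of x: x + 1
image of x^2: x^2 + 2x
image of x^3: x^3 + 3x^2 - 1
image of x^4: x^4 + 4x^3 - 4x + 1
image of x^5: x^5 + 5x^4 - 10x^2 + 5x + 2
image of x^6: x^6 + 6x^5 - 20x^3 + 15x^2 + 12x - 9
image of x^7: x^7 + 7x^6 - 35x^4 + 35x^3 + 42x^2 - 63x + 9
each image's coordinates form column j of the matrix


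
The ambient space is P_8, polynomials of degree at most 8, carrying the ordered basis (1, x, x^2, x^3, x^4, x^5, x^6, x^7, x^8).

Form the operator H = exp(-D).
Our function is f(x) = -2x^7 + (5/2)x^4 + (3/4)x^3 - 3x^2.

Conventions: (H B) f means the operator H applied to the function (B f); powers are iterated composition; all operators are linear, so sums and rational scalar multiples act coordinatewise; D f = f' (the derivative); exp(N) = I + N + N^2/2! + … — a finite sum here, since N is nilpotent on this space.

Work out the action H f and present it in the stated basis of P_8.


g(x) = -2x^7 + 14x^6 - 42x^5 + (145/2)x^4 - (317/4)x^3 + (207/4)x^2 - (63/4)x + 3/4

order-1 term: 14x^6 - 10x^3 - (9/4)x^2 + 6x
order-2 term: -42x^5 + 15x^2 + (9/4)x - 3
order-3 term: 70x^4 - 10x - 3/4
order-4 term: -70x^3 + 5/2
order-5 term: 42x^2
order-6 term: -14x
order-7 term: 2
the series for exp(-D) f terminates at order 7
exp(-D) f = -2x^7 + 14x^6 - 42x^5 + (145/2)x^4 - (317/4)x^3 + (207/4)x^2 - (63/4)x + 3/4


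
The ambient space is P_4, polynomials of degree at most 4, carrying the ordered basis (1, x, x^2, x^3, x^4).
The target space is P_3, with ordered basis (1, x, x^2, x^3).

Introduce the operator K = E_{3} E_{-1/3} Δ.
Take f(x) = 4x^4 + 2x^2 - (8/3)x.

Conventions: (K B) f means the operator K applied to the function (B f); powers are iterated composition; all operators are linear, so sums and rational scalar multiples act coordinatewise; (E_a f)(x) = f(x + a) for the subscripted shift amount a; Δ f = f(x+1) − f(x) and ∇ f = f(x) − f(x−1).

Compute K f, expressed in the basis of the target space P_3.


Δ f = 16x^3 + 24x^2 + 20x + 10/3
E_{-1/3} Δ f = 16x^3 + 8x^2 + (28/3)x - 34/27
E_{3} E_{-1/3} Δ f = 16x^3 + 152x^2 + (1468/3)x + 14330/27

the image equals g(x) = 16x^3 + 152x^2 + (1468/3)x + 14330/27


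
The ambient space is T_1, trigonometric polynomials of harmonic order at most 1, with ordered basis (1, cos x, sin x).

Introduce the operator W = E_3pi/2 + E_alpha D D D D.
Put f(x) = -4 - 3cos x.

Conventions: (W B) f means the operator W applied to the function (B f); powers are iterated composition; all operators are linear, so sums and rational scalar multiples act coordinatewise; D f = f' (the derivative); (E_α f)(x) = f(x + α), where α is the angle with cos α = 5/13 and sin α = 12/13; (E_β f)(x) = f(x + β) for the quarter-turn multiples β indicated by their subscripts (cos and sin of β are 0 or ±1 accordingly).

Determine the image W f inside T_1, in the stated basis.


g(x) = -4 - (15/13)cos x - (3/13)sin x

E_3pi/2 f = -4 - 3sin x
D f = 3sin x
D D f = 3cos x
D D D f = -3sin x
D D D D f = -3cos x
E_alpha D D D D f = -(15/13)cos x + (36/13)sin x
(E_3pi/2 + E_alpha D D D D) f = -4 - (15/13)cos x - (3/13)sin x


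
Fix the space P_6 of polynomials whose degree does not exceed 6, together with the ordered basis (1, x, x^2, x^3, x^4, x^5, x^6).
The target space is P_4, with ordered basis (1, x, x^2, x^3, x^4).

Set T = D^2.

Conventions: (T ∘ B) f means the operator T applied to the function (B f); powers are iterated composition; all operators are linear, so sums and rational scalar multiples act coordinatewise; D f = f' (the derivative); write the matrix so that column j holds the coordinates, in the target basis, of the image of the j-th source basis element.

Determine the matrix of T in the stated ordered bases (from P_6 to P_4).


the matrix is [[0, 0, 2, 0, 0, 0, 0]; [0, 0, 0, 6, 0, 0, 0]; [0, 0, 0, 0, 12, 0, 0]; [0, 0, 0, 0, 0, 20, 0]; [0, 0, 0, 0, 0, 0, 30]] (rows listed top to bottom)

image of 1: 0
image of x: 0
image of x^2: 2
image of x^3: 6x
image of x^4: 12x^2
image of x^5: 20x^3
image of x^6: 30x^4
each image's coordinates form column j of the matrix


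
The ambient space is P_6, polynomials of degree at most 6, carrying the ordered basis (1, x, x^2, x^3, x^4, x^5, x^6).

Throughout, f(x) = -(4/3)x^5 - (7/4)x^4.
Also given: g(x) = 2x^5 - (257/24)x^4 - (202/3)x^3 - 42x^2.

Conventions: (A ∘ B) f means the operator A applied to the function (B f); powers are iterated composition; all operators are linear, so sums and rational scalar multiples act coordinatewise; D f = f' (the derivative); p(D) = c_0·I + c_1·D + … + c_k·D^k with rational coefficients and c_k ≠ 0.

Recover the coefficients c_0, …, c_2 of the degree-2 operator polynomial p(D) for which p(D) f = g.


D^0 f = -(4/3)x^5 - (7/4)x^4
D^1 f = -(20/3)x^4 - 7x^3
D^2 f = -(80/3)x^3 - 21x^2
matching coefficients of g against c_0 f + c_1 Df + … from the top degree down determines the c_i
solution: c_0 = -3/2, c_1 = 2, c_2 = 2

p(D) = -(3/2)·I + 2·D + 2·D^2, i.e. c_0 = -3/2, c_1 = 2, c_2 = 2


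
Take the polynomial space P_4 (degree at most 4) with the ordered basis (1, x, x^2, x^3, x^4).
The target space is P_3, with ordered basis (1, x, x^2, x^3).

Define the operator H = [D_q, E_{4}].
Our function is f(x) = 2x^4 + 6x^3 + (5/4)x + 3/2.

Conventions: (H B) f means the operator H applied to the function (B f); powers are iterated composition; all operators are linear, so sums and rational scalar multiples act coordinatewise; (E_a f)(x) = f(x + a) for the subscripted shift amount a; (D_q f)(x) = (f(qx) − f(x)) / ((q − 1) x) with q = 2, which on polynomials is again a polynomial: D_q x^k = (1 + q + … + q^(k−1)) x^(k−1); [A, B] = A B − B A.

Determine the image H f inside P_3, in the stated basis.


E_{4} f = 2x^4 + 38x^3 + 264x^2 + (3205/4)x + 1805/2
D_q E_{4} f = 30x^3 + 266x^2 + 792x + 3205/4
D_q f = 30x^3 + 42x^2 + 5/4
E_{4} D_q f = 30x^3 + 402x^2 + 1776x + 10373/4
[D_q, E_{4}] f = -136x^2 - 984x - 1792

the result is g(x) = -136x^2 - 984x - 1792


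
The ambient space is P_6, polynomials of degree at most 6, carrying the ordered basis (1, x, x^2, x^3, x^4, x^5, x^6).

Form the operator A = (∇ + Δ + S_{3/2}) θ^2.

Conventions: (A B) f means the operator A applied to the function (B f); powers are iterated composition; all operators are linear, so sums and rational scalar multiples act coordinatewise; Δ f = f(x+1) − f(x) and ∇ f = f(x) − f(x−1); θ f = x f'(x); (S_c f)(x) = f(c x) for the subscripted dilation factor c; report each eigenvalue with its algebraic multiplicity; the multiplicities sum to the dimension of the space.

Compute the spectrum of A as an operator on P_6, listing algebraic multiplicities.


λ = 0 (multiplicity 1), λ = 3/2 (multiplicity 1), λ = 9 (multiplicity 1), λ = 243/8 (multiplicity 1), λ = 81 (multiplicity 1), λ = 6075/32 (multiplicity 1), λ = 6561/16 (multiplicity 1)

image of 1: 0
image of x: (3/2)x + 2
image of x^2: 9x^2 + 16x
image of x^3: (243/8)x^3 + 54x^2 + 18
image of x^4: 81x^4 + 128x^3 + 128x
image of x^5: (6075/32)x^5 + 250x^4 + 500x^2 + 50
image of x^6: (6561/16)x^6 + 432x^5 + 1440x^3 + 432x
the matrix is upper triangular; its diagonal is (0, 3/2, 9, 243/8, 81, 6075/32, 6561/16)
for a triangular matrix the eigenvalues are the diagonal entries, with algebraic multiplicity their repetition count


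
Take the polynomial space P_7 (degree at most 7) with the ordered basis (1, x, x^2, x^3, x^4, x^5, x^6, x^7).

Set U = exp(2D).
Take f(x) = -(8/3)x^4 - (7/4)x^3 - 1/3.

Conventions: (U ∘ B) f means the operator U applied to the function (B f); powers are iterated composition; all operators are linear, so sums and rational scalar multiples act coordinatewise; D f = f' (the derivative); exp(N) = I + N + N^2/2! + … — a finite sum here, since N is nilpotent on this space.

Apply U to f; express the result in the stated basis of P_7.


the image equals g(x) = -(8/3)x^4 - (277/12)x^3 - (149/2)x^2 - (319/3)x - 57

order-1 term: -(64/3)x^3 - (21/2)x^2
order-2 term: -64x^2 - 21x
order-3 term: -(256/3)x - 14
order-4 term: -128/3
the series for exp(2D) f terminates at order 4
exp(2D) f = -(8/3)x^4 - (277/12)x^3 - (149/2)x^2 - (319/3)x - 57


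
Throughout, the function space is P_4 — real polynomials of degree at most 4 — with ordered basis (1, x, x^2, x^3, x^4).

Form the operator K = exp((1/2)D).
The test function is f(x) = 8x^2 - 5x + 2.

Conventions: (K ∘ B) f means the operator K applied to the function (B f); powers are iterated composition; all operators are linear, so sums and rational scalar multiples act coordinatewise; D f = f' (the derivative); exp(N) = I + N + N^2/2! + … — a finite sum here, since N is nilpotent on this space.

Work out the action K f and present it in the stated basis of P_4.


order-1 term: 8x - 5/2
order-2 term: 2
the series for exp((1/2)D) f terminates at order 2
exp((1/2)D) f = 8x^2 + 3x + 3/2

g(x) = 8x^2 + 3x + 3/2


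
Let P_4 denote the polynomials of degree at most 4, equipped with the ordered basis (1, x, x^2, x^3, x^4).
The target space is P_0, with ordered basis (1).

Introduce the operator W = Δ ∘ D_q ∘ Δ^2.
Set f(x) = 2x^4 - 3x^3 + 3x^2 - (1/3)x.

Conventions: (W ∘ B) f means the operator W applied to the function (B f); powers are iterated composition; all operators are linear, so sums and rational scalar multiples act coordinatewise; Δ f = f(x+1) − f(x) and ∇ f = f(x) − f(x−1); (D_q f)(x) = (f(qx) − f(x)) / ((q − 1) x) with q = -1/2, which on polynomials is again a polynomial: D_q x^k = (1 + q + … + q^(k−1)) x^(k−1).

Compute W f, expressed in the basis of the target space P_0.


Δ f = 8x^3 + 3x^2 + 5x + 5/3
Δ Δ f = 24x^2 + 30x + 16
D_q Δ^2 f = 12x + 30
Δ D_q Δ^2 f = 12

the result is g(x) = 12


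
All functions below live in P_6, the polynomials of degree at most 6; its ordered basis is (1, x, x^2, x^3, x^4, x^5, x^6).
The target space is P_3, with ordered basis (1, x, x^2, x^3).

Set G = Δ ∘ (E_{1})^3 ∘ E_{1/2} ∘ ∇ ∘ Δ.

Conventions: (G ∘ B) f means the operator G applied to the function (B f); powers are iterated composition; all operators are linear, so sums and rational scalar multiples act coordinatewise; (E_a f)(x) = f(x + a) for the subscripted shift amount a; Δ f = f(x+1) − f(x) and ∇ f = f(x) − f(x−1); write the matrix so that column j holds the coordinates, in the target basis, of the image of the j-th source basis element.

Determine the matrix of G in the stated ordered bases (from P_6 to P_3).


image of 1: 0
image of x: 0
image of x^2: 0
image of x^3: 6
image of x^4: 24x + 96
image of x^5: 60x^2 + 480x + 975
image of x^6: 120x^3 + 1440x^2 + 5850x + 8040
each image's coordinates form column j of the matrix

the matrix is [[0, 0, 0, 6, 96, 975, 8040]; [0, 0, 0, 0, 24, 480, 5850]; [0, 0, 0, 0, 0, 60, 1440]; [0, 0, 0, 0, 0, 0, 120]] (rows listed top to bottom)
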